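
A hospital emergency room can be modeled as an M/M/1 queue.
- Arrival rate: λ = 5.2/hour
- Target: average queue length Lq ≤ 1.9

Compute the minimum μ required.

For M/M/1: Lq = λ²/(μ(μ-λ))
Need Lq ≤ 1.9, i.e. μ(μ-λ) ≥ λ²/1.9
μ² - 5.2μ - 27.04/1.9 ≥ 0  →  μ² - 5.2μ - 14.23158 ≥ 0
Quadratic formula (positive root): μ = [λ + √(λ² + 4×14.23158)]/2
Discriminant: 27.04 + 4×14.23158 = 83.9663, √83.9663 = 9.16331
μ ≥ (5.2 + 9.16331)/2 = 7.1817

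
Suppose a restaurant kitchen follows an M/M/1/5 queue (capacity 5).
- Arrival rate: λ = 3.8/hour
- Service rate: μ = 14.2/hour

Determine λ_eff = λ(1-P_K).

ρ = λ/μ = 3.8/14.2 = 0.2676
P₀ = (1-ρ)/(1-ρ^(K+1)) = (1-0.2676)/(1-0.2676^6) = 0.7324/0.9996 = 0.7327
P_K = P₀×ρ^K = 0.7327 × 0.2676^5 = 0.7327 × 0.001372 = 0.001005
λ_eff = λ(1-P_K) = 3.8 × (1 - 0.001005) = 3.8 × 0.9990 = 3.7962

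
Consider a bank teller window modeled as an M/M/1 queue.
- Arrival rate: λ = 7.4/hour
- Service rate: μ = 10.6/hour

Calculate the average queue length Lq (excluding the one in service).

ρ = λ/μ = 7.4/10.6 = 0.6981
For M/M/1: Lq = λ²/(μ(μ-λ))
Lq = 54.76/(10.6 × 3.20)
Lq = 1.6144 transactions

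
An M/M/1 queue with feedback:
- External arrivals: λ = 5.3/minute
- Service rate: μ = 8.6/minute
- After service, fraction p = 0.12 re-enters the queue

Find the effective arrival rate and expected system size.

Effective arrival rate: λ_eff = λ/(1-p) = 5.3/(1-0.12) = 5.3/0.88 = 6.02273
ρ = λ_eff/μ = 6.02273/8.6 = 0.70032
L = ρ/(1-ρ) = 0.70032/(1-0.70032) = 2.3369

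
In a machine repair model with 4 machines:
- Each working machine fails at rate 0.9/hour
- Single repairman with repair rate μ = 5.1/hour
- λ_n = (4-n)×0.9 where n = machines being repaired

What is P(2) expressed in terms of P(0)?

P(2)/P(0) = ∏_{i=0}^{2-1} λ_i/μ_{i+1}
= (4-0)×0.9/5.1 × (4-1)×0.9/5.1
= 0.3737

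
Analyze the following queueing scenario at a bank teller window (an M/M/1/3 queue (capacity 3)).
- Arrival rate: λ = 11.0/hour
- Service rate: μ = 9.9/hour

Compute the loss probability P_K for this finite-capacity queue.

ρ = λ/μ = 11.0/9.9 = 1.1111
P₀ = (1-ρ)/(1-ρ^(K+1)) = (1-1.1111)/(1-1.1111^4) = -0.1111/-0.5241 = 0.2120
P_K = P₀×ρ^K = 0.2120 × 1.1111^3 = 0.2120 × 1.3717 = 0.2908
Blocking probability = 29.08%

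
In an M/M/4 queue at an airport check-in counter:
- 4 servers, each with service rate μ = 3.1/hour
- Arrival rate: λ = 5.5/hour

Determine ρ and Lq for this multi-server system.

Traffic intensity: ρ = λ/(cμ) = 5.5/(4×3.1) = 0.4435
Since ρ = 0.4435 < 1, system is stable.
Offered load a = λ/μ = cρ = 5.5/3.1 = 1.7742
P₀ = [ Σₙ₌₀^3 aⁿ/n! + a^4/(4!(1-ρ)) ]⁻¹
Σ = a^0/0! + a^1/1! + a^2/2! + a^3/3! = 1.0000 + 1.7742 + 1.5739 + 0.9308 = 5.2789
a^4/(4!(1-ρ)) = 9.9084/(24 × 0.5565) = 0.7419
P₀ = 1/(5.2789 + 0.7419) = 0.1661
Lq = P₀·a^4·ρ / (4!(1-ρ)²) = 0.1661 × 9.9084 × 0.4435 / (24 × 0.3096) = 0.09823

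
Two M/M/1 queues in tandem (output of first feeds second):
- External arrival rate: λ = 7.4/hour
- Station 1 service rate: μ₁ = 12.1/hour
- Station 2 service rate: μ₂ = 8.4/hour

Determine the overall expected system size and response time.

By Jackson's theorem, each station behaves as independent M/M/1.
Station 1: ρ₁ = 7.4/12.1 = 0.6116, L₁ = ρ₁/(1-ρ₁) = λ/(μ₁-λ) = 7.4/4.70 = 1.5745
Station 2: ρ₂ = 7.4/8.4 = 0.8810, L₂ = ρ₂/(1-ρ₂) = λ/(μ₂-λ) = 7.4/1.00 = 7.4000
Total: L = L₁ + L₂ = 1.5745 + 7.4000 = 8.9745
W = L/λ = 8.9745/7.4 = 1.2128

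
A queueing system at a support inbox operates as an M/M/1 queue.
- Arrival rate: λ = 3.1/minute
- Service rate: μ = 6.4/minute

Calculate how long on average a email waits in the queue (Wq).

First, compute utilization: ρ = λ/μ = 3.1/6.4 = 0.4844
For M/M/1: Wq = λ/(μ(μ-λ))
Wq = 3.1/(6.4 × (6.4-3.1))
Wq = 3.1/(6.4 × 3.30)
Wq = 0.1468 minutes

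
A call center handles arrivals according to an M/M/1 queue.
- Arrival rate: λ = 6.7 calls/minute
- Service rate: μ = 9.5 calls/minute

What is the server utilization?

Server utilization: ρ = λ/μ
ρ = 6.7/9.5 = 0.7053
The server is busy 70.53% of the time.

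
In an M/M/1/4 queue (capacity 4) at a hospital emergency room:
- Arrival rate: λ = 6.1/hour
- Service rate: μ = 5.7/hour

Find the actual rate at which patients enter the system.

ρ = λ/μ = 6.1/5.7 = 1.0702
P₀ = (1-ρ)/(1-ρ^(K+1)) = (1-1.0702)/(1-1.0702^5) = -0.07020/-0.4039 = 0.1738
P_K = P₀×ρ^K = 0.1738 × 1.0702^4 = 0.1738 × 1.3118 = 0.2280
λ_eff = λ(1-P_K) = 6.1 × (1 - 0.2280) = 6.1 × 0.7720 = 4.7092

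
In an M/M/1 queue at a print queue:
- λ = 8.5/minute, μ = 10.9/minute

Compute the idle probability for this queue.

ρ = λ/μ = 8.5/10.9 = 0.7798
P(0) = 1 - ρ = 1 - 0.7798 = 0.2202
The server is idle 22.02% of the time.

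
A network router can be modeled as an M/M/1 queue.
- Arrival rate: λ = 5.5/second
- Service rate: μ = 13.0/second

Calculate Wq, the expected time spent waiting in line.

First, compute utilization: ρ = λ/μ = 5.5/13.0 = 0.4231
For M/M/1: Wq = λ/(μ(μ-λ))
Wq = 5.5/(13.0 × (13.0-5.5))
Wq = 5.5/(13.0 × 7.50)
Wq = 0.05641 seconds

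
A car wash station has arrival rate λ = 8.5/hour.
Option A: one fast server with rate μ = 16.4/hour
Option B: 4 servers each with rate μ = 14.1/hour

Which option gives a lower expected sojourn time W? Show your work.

Option A: single server μ = 16.4 (M/M/1)
  ρ_A = 8.5/16.4 = 0.5183
  W_A = 1/(μ-λ) = 1/(16.4-8.5) = 1/7.90 = 0.1266

Option B: 4 servers μ = 14.1 (M/M/4)
  ρ_B = λ/(cμ) = 8.5/(4×14.1) = 0.1507
  Offered load a = λ/μ = cρ = 8.5/14.1 = 0.6028
  P₀ = [ Σₙ₌₀^3 aⁿ/n! + a^4/(4!(1-ρ)) ]⁻¹
  Σ = a^0/0! + a^1/1! + a^2/2! + a^3/3! = 1.0000 + 0.60284 + 0.18171 + 0.036513 = 1.8211
  a^4/(4!(1-ρ)) = 0.13207/(24 × 0.84929) = 0.006479
  P₀ = 1/(1.8211 + 0.006479) = 0.5472
  Lq = P₀·a^4·ρ / (4!(1-ρ)²) = 0.547185 × 0.132069 × 0.150709 / (24 × 0.721295) = 0.0006291
  Wq_B = Lq/λ = 0.000629143/8.5 = 0.000074017
  W_B = Wq_B + 1/μ = 0.000074017 + 0.070922 = 0.07100

Since W_B = 0.07100 < W_A = 0.1266, Option B (multiple servers) has the shorter time in system.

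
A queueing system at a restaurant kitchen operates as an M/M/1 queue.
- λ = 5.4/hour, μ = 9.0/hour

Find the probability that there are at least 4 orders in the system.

ρ = λ/μ = 5.4/9.0 = 0.6000
P(N ≥ n) = ρⁿ
P(N ≥ 4) = 0.6000^4
P(N ≥ 4) = 0.1296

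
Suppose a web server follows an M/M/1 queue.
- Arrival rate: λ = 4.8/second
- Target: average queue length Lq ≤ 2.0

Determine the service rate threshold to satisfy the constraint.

For M/M/1: Lq = λ²/(μ(μ-λ))
Need Lq ≤ 2.0, i.e. μ(μ-λ) ≥ λ²/2.0
μ² - 4.8μ - 23.04/2.0 ≥ 0  →  μ² - 4.8μ - 11.5200 ≥ 0
Quadratic formula (positive root): μ = [λ + √(λ² + 4×11.5200)]/2
Discriminant: 23.04 + 4×11.5200 = 69.1200, √69.1200 = 8.3138
μ ≥ (4.8 + 8.3138)/2 = 6.5569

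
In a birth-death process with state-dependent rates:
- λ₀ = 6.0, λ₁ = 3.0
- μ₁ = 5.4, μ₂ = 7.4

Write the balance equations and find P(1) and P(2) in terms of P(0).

Balance equations:
State 0: λ₀P₀ = μ₁P₁ → P₁ = (λ₀/μ₁)P₀ = (6.0/5.4)P₀ = 1.1111P₀
State 1: P₂ = (λ₀λ₁)/(μ₁μ₂)P₀ = (6.0×3.0)/(5.4×7.4)P₀ = 0.4505P₀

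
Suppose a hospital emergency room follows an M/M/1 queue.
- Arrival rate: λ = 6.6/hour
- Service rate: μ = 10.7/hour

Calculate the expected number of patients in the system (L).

ρ = λ/μ = 6.6/10.7 = 0.6168
For M/M/1: L = λ/(μ-λ)
L = 6.6/(10.7-6.6) = 6.6/4.10
L = 1.6098 patients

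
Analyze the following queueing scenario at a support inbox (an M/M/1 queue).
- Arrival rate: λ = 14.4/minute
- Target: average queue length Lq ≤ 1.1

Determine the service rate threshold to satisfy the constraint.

For M/M/1: Lq = λ²/(μ(μ-λ))
Need Lq ≤ 1.1, i.e. μ(μ-λ) ≥ λ²/1.1
μ² - 14.4μ - 207.36/1.1 ≥ 0  →  μ² - 14.4μ - 188.5091 ≥ 0
Quadratic formula (positive root): μ = [λ + √(λ² + 4×188.5091)]/2
Discriminant: 207.36 + 4×188.5091 = 961.3964, √961.3964 = 31.0064
μ ≥ (14.4 + 31.0064)/2 = 22.7032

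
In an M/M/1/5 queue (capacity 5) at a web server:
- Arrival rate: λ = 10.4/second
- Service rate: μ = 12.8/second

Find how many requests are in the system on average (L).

ρ = λ/μ = 10.4/12.8 = 0.8125
P₀ = (1-ρ)/(1-ρ^(K+1)) = (1-0.8125)/(1-0.8125^6) = 0.1875/0.7123 = 0.2632
P_K = P₀×ρ^K = 0.26323 × 0.8125^5 = 0.26323 × 0.35409 = 0.09321
L = ρ[1 - (K+1)ρ^K + Kρ^(K+1)] / [(1-ρ)(1-ρ^(K+1))]
L = 0.8125 × (1 - 6×0.354093 + 5×0.287700) / ((1 - 0.8125) × (1 - 0.287700)) = 1.9099 requests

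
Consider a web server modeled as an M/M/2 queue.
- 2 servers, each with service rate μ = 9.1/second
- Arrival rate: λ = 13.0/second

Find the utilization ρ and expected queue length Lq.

Traffic intensity: ρ = λ/(cμ) = 13.0/(2×9.1) = 0.7143
Since ρ = 0.7143 < 1, system is stable.
Offered load a = λ/μ = cρ = 13.0/9.1 = 1.4286
P₀ = [ Σₙ₌₀^1 aⁿ/n! + a^2/(2!(1-ρ)) ]⁻¹
Σ = a^0/0! + a^1/1! = 1.0000 + 1.4286 = 2.4286
a^2/(2!(1-ρ)) = 2.04082/(2 × 0.285714) = 3.5714
P₀ = 1/(2.4286 + 3.5714) = 0.1667
Lq = P₀·a^2·ρ / (2!(1-ρ)²) = 0.16667 × 2.0408 × 0.71429 / (2 × 0.081633) = 1.4881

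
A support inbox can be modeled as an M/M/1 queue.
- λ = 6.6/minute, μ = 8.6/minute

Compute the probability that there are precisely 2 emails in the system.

ρ = λ/μ = 6.6/8.6 = 0.7674
P(n) = (1-ρ)ρⁿ
P(2) = (1-0.7674) × 0.7674^2
P(2) = 0.2326 × 0.5889
P(2) = 0.1370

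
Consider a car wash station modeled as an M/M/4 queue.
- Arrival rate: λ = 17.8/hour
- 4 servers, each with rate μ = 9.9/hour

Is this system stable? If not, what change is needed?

Stability requires ρ = λ/(cμ) < 1
ρ = 17.8/(4 × 9.9) = 17.8/39.60 = 0.4495
Since 0.4495 < 1, the system is STABLE.
The servers are busy 44.95% of the time.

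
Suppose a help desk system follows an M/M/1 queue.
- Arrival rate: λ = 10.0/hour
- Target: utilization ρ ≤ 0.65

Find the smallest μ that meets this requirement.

ρ = λ/μ, so μ = λ/ρ
μ ≥ 10.0/0.65 = 15.3846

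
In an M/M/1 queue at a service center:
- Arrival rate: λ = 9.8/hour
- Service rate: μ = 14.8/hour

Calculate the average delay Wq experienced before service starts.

First, compute utilization: ρ = λ/μ = 9.8/14.8 = 0.6622
For M/M/1: Wq = λ/(μ(μ-λ))
Wq = 9.8/(14.8 × (14.8-9.8))
Wq = 9.8/(14.8 × 5.00)
Wq = 0.1324 hours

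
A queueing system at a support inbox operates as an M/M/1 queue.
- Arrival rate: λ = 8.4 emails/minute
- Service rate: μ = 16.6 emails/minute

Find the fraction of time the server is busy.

Server utilization: ρ = λ/μ
ρ = 8.4/16.6 = 0.5060
The server is busy 50.60% of the time.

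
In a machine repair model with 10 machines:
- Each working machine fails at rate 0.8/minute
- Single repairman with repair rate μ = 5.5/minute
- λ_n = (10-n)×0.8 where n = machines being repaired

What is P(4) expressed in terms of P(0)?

P(4)/P(0) = ∏_{i=0}^{4-1} λ_i/μ_{i+1}
= (10-0)×0.8/5.5 × (10-1)×0.8/5.5 × (10-2)×0.8/5.5 × (10-3)×0.8/5.5
= 2.2560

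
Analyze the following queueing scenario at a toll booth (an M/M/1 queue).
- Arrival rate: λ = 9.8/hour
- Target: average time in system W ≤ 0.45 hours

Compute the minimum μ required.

For M/M/1: W = 1/(μ-λ)
Need W ≤ 0.45, so 1/(μ-λ) ≤ 0.45
μ - λ ≥ 1/0.45 = 2.2222
μ ≥ 9.8 + 2.2222 = 12.0222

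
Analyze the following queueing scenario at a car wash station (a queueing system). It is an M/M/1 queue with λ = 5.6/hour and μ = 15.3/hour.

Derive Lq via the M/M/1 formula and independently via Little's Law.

Method 1 (direct): Lq = λ²/(μ(μ-λ)) = 31.36/(15.3 × 9.70) = 0.2113

Method 2 (Little's Law):
W = 1/(μ-λ) = 1/9.70 = 0.10309
Wq = W - 1/μ = 0.10309 - 0.065359 = 0.03773
Lq = λWq = 5.6 × 0.03773 = 0.2113 ✔ (matches Method 1)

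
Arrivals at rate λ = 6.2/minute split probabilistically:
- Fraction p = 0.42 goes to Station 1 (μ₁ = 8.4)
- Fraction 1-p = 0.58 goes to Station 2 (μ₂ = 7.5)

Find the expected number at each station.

Effective rates: λ₁ = 6.2×0.42 = 2.604, λ₂ = 6.2×0.58 = 3.596
Station 1: ρ₁ = 2.604/8.4 = 0.3100, L₁ = ρ₁/(1-ρ₁) = 0.3100/(1-0.3100) = 0.4493
Station 2: ρ₂ = 3.596/7.5 = 0.47947, L₂ = ρ₂/(1-ρ₂) = 0.47947/(1-0.47947) = 0.9211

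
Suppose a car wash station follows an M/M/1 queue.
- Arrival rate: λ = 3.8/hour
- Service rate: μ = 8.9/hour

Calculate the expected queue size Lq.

ρ = λ/μ = 3.8/8.9 = 0.4270
For M/M/1: Lq = λ²/(μ(μ-λ))
Lq = 14.44/(8.9 × 5.10)
Lq = 0.3181 cars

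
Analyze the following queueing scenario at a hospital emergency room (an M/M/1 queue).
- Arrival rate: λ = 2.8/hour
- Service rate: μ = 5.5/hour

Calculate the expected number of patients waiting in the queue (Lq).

ρ = λ/μ = 2.8/5.5 = 0.5091
For M/M/1: Lq = λ²/(μ(μ-λ))
Lq = 7.84/(5.5 × 2.70)
Lq = 0.5279 patients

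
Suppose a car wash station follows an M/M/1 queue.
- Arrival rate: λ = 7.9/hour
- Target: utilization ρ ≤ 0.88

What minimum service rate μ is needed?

ρ = λ/μ, so μ = λ/ρ
μ ≥ 7.9/0.88 = 8.9773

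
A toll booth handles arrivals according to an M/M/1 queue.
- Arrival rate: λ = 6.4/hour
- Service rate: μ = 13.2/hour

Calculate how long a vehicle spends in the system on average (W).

First, compute utilization: ρ = λ/μ = 6.4/13.2 = 0.4848
For M/M/1: W = 1/(μ-λ)
W = 1/(13.2-6.4) = 1/6.80
W = 0.1471 hours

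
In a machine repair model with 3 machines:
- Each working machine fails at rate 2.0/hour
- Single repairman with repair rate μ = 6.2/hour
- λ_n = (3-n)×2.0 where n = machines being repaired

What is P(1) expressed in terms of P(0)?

P(1)/P(0) = ∏_{i=0}^{1-1} λ_i/μ_{i+1}
= (3-0)×2.0/6.2
= 0.9677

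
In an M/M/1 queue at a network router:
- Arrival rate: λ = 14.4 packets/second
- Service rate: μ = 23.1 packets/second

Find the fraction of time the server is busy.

Server utilization: ρ = λ/μ
ρ = 14.4/23.1 = 0.6234
The server is busy 62.34% of the time.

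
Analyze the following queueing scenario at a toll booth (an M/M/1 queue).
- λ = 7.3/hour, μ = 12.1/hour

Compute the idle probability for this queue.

ρ = λ/μ = 7.3/12.1 = 0.6033
P(0) = 1 - ρ = 1 - 0.6033 = 0.3967
The server is idle 39.67% of the time.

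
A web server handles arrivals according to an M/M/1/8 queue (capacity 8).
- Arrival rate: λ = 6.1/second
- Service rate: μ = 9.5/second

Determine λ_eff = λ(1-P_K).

ρ = λ/μ = 6.1/9.5 = 0.64211
P₀ = (1-ρ)/(1-ρ^(K+1)) = (1-0.64211)/(1-0.64211^9) = 0.3579/0.9814 = 0.3647
P_K = P₀×ρ^K = 0.3647 × 0.64211^8 = 0.3647 × 0.02890 = 0.01054
λ_eff = λ(1-P_K) = 6.1 × (1 - 0.01054) = 6.1 × 0.98946 = 6.0357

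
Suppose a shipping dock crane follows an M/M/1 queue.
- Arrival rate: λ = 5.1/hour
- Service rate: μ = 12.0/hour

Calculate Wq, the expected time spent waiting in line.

First, compute utilization: ρ = λ/μ = 5.1/12.0 = 0.4250
For M/M/1: Wq = λ/(μ(μ-λ))
Wq = 5.1/(12.0 × (12.0-5.1))
Wq = 5.1/(12.0 × 6.90)
Wq = 0.06159 hours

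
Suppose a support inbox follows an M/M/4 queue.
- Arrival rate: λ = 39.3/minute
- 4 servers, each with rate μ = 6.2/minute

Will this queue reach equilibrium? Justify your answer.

Stability requires ρ = λ/(cμ) < 1
ρ = 39.3/(4 × 6.2) = 39.3/24.80 = 1.5847
Since 1.5847 ≥ 1, the system is UNSTABLE.
Need c > λ/μ = 39.3/6.2 = 6.34.
Minimum servers needed: c = 7.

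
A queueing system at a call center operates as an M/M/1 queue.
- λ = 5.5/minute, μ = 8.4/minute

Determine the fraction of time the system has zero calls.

ρ = λ/μ = 5.5/8.4 = 0.6548
P(0) = 1 - ρ = 1 - 0.6548 = 0.3452
The server is idle 34.52% of the time.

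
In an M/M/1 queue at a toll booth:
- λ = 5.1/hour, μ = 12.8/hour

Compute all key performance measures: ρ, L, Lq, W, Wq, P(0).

Step 1: ρ = λ/μ = 5.1/12.8 = 0.3984
Step 2: L = λ/(μ-λ) = 5.1/7.70 = 0.6623
Step 3: Lq = λ²/(μ(μ-λ)) = 26.01/(12.8×7.70) = 0.2639
Step 4: W = 1/(μ-λ) = 1/7.70 = 0.12987
Step 5: Wq = λ/(μ(μ-λ)) = 5.1/(12.8×7.70) = 0.05175
Step 6: P(0) = 1-ρ = 0.6016
Verify: L = λW = 5.1×0.12987 = 0.6623 ✔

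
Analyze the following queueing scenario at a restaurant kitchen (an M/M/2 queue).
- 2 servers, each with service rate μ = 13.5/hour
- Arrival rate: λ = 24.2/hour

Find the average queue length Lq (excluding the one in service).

Traffic intensity: ρ = λ/(cμ) = 24.2/(2×13.5) = 0.8963
Since ρ = 0.8963 < 1, system is stable.
Offered load a = λ/μ = cρ = 24.2/13.5 = 1.7926
P₀ = [ Σₙ₌₀^1 aⁿ/n! + a^2/(2!(1-ρ)) ]⁻¹
Σ = a^0/0! + a^1/1! = 1.0000 + 1.7926 = 2.7926
a^2/(2!(1-ρ)) = 3.21339/(2 × 0.103704) = 15.4931
P₀ = 1/(2.7926 + 15.4931) = 0.05469
Lq = P₀·a^2·ρ / (2!(1-ρ)²) = 0.0546875 × 3.21339 × 0.896296 / (2 × 0.0107545) = 7.3229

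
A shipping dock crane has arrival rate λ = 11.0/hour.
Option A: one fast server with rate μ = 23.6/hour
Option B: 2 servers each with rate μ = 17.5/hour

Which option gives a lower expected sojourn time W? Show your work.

Option A: single server μ = 23.6 (M/M/1)
  ρ_A = 11.0/23.6 = 0.4661
  W_A = 1/(μ-λ) = 1/(23.6-11.0) = 1/12.60 = 0.07937

Option B: 2 servers μ = 17.5 (M/M/2)
  ρ_B = λ/(cμ) = 11.0/(2×17.5) = 0.3143
  Offered load a = λ/μ = cρ = 11.0/17.5 = 0.6286
  P₀ = [ Σₙ₌₀^1 aⁿ/n! + a^2/(2!(1-ρ)) ]⁻¹
  Σ = a^0/0! + a^1/1! = 1.0000 + 0.6286 = 1.6286
  a^2/(2!(1-ρ)) = 0.3951/(2 × 0.6857) = 0.2881
  P₀ = 1/(1.6286 + 0.2881) = 0.5217
  Lq = P₀·a^2·ρ / (2!(1-ρ)²) = 0.5217 × 0.3951 × 0.3143 / (2 × 0.4702) = 0.06889
  Wq_B = Lq/λ = 0.068892/11.0 = 0.0062629
  W_B = Wq_B + 1/μ = 0.0062629 + 0.057143 = 0.06341

Since W_B = 0.06341 < W_A = 0.07937, Option B (multiple servers) has the shorter time in system.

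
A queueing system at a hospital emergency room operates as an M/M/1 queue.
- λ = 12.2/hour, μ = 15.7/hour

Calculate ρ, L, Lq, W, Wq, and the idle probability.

Step 1: ρ = λ/μ = 12.2/15.7 = 0.7771
Step 2: L = λ/(μ-λ) = 12.2/3.50 = 3.4857
Step 3: Lq = λ²/(μ(μ-λ)) = 148.84/(15.7×3.50) = 2.7086
Step 4: W = 1/(μ-λ) = 1/3.50 = 0.28571
Step 5: Wq = λ/(μ(μ-λ)) = 12.2/(15.7×3.50) = 0.2220
Step 6: P(0) = 1-ρ = 0.2229
Verify: L = λW = 12.2×0.28571 = 3.4857 ✔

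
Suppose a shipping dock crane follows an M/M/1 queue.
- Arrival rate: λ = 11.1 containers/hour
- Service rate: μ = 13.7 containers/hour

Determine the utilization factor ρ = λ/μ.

Server utilization: ρ = λ/μ
ρ = 11.1/13.7 = 0.8102
The server is busy 81.02% of the time.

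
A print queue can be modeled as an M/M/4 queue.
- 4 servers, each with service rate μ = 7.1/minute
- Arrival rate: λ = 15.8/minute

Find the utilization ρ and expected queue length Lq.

Traffic intensity: ρ = λ/(cμ) = 15.8/(4×7.1) = 0.5563
Since ρ = 0.5563 < 1, system is stable.
Offered load a = λ/μ = cρ = 15.8/7.1 = 2.2254
P₀ = [ Σₙ₌₀^3 aⁿ/n! + a^4/(4!(1-ρ)) ]⁻¹
Σ = a^0/0! + a^1/1! + a^2/2! + a^3/3! = 1.0000 + 2.2254 + 2.4761 + 1.8367 = 7.5382
a^4/(4!(1-ρ)) = 24.5242/(24 × 0.44366) = 2.3032
P₀ = 1/(7.5382 + 2.3032) = 0.1016
Lq = P₀·a^4·ρ / (4!(1-ρ)²) = 0.1016 × 24.5242 × 0.5563 / (24 × 0.1968) = 0.2935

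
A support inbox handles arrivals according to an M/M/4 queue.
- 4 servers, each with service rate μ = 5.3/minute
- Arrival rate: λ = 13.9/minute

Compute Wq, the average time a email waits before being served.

Traffic intensity: ρ = λ/(cμ) = 13.9/(4×5.3) = 0.6557
Since ρ = 0.6557 < 1, system is stable.
Offered load a = λ/μ = cρ = 13.9/5.3 = 2.6226
P₀ = [ Σₙ₌₀^3 aⁿ/n! + a^4/(4!(1-ρ)) ]⁻¹
Σ = a^0/0! + a^1/1! + a^2/2! + a^3/3! = 1.00000 + 2.62264 + 3.43912 + 3.00653 = 10.0683
a^4/(4!(1-ρ)) = 47.3103/(24 × 0.34434) = 5.7248
P₀ = 1/(10.0683 + 5.7248) = 0.06332
Lq = P₀·a^4·ρ / (4!(1-ρ)²) = 0.063319 × 47.3103 × 0.65566 / (24 × 0.11857) = 0.6902
Wq = Lq/λ = 0.69021/13.9 = 0.04966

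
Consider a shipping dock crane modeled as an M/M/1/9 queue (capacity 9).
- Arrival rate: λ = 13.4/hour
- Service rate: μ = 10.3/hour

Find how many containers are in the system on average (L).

ρ = λ/μ = 13.4/10.3 = 1.30097
P₀ = (1-ρ)/(1-ρ^(K+1)) = (1-1.30097)/(1-1.30097^10) = -0.3010/-12.8891 = 0.02335
P_K = P₀×ρ^K = 0.02335 × 1.30097^9 = 0.02335 × 10.6759 = 0.2493
L = ρ[1 - (K+1)ρ^K + Kρ^(K+1)] / [(1-ρ)(1-ρ^(K+1))]
L = 1.30097 × (1 - 10×10.675926 + 9×13.889059) / ((1 - 1.30097) × (1 - 13.889059)) = 6.4533 containers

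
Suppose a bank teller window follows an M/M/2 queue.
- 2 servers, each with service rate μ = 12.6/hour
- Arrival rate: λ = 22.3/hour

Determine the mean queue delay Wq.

Traffic intensity: ρ = λ/(cμ) = 22.3/(2×12.6) = 0.8849
Since ρ = 0.8849 < 1, system is stable.
Offered load a = λ/μ = cρ = 22.3/12.6 = 1.7698
P₀ = [ Σₙ₌₀^1 aⁿ/n! + a^2/(2!(1-ρ)) ]⁻¹
Σ = a^0/0! + a^1/1! = 1.0000 + 1.7698 = 2.7698
a^2/(2!(1-ρ)) = 3.13234/(2 × 0.115079) = 13.6095
P₀ = 1/(2.7698 + 13.6095) = 0.06105
Lq = P₀·a^2·ρ / (2!(1-ρ)²) = 0.0610526 × 3.13234 × 0.884921 / (2 × 0.0132433) = 6.3893
Wq = Lq/λ = 6.3893/22.3 = 0.2865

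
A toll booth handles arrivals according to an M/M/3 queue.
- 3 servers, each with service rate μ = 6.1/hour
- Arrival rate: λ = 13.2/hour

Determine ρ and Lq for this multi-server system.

Traffic intensity: ρ = λ/(cμ) = 13.2/(3×6.1) = 0.7213
Since ρ = 0.7213 < 1, system is stable.
Offered load a = λ/μ = cρ = 13.2/6.1 = 2.1639
P₀ = [ Σₙ₌₀^2 aⁿ/n! + a^3/(3!(1-ρ)) ]⁻¹
Σ = a^0/0! + a^1/1! + a^2/2! = 1.0000 + 2.1639 + 2.3413 = 5.5052
a^3/(3!(1-ρ)) = 10.1329/(6 × 0.278689) = 6.0599
P₀ = 1/(5.5052 + 6.0599) = 0.08647
Lq = P₀·a^3·ρ / (3!(1-ρ)²) = 0.08647 × 10.1329 × 0.7213 / (6 × 0.07767) = 1.3562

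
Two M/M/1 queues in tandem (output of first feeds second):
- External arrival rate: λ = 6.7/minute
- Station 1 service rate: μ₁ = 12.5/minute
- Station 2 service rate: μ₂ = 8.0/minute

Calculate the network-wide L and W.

By Jackson's theorem, each station behaves as independent M/M/1.
Station 1: ρ₁ = 6.7/12.5 = 0.5360, L₁ = ρ₁/(1-ρ₁) = λ/(μ₁-λ) = 6.7/5.80 = 1.1552
Station 2: ρ₂ = 6.7/8.0 = 0.8375, L₂ = ρ₂/(1-ρ₂) = λ/(μ₂-λ) = 6.7/1.30 = 5.1538
Total: L = L₁ + L₂ = 1.1552 + 5.1538 = 6.3090
W = L/λ = 6.3090/6.7 = 0.9416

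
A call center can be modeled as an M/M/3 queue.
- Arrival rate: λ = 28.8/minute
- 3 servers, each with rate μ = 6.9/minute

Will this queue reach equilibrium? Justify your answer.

Stability requires ρ = λ/(cμ) < 1
ρ = 28.8/(3 × 6.9) = 28.8/20.70 = 1.3913
Since 1.3913 ≥ 1, the system is UNSTABLE.
Need c > λ/μ = 28.8/6.9 = 4.17.
Minimum servers needed: c = 5.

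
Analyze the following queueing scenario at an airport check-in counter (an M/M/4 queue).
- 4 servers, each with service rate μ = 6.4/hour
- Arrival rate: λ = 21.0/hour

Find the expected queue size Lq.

Traffic intensity: ρ = λ/(cμ) = 21.0/(4×6.4) = 0.8203
Since ρ = 0.8203 < 1, system is stable.
Offered load a = λ/μ = cρ = 21.0/6.4 = 3.2812
P₀ = [ Σₙ₌₀^3 aⁿ/n! + a^4/(4!(1-ρ)) ]⁻¹
Σ = a^0/0! + a^1/1! + a^2/2! + a^3/3! = 1.0000 + 3.2812 + 5.3833 + 5.8880 = 15.5525
a^4/(4!(1-ρ)) = 115.9197/(24 × 0.179688) = 26.8799
P₀ = 1/(15.5525 + 26.8799) = 0.02357
Lq = P₀·a^4·ρ / (4!(1-ρ)²) = 0.0235669 × 115.9197 × 0.820312 / (24 × 0.0322876) = 2.8920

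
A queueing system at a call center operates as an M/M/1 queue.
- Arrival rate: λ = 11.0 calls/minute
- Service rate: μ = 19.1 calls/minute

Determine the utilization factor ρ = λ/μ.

Server utilization: ρ = λ/μ
ρ = 11.0/19.1 = 0.5759
The server is busy 57.59% of the time.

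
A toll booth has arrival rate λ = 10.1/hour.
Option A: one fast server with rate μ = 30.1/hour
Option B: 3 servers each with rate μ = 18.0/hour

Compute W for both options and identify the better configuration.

Option A: single server μ = 30.1 (M/M/1)
  ρ_A = 10.1/30.1 = 0.3355
  W_A = 1/(μ-λ) = 1/(30.1-10.1) = 1/20.00 = 0.05000

Option B: 3 servers μ = 18.0 (M/M/3)
  ρ_B = λ/(cμ) = 10.1/(3×18.0) = 0.1870
  Offered load a = λ/μ = cρ = 10.1/18.0 = 0.5611
  P₀ = [ Σₙ₌₀^2 aⁿ/n! + a^3/(3!(1-ρ)) ]⁻¹
  Σ = a^0/0! + a^1/1! + a^2/2! = 1.0000 + 0.5611 + 0.1574 = 1.7185
  a^3/(3!(1-ρ)) = 0.1767/(6 × 0.8130) = 0.03622
  P₀ = 1/(1.7185 + 0.03622) = 0.5699
  Lq = P₀·a^3·ρ / (3!(1-ρ)²) = 0.5699 × 0.1767 × 0.1870 / (6 × 0.6609) = 0.004749
  Wq_B = Lq/λ = 0.004749/10.1 = 0.0004702
  W_B = Wq_B + 1/μ = 0.0004702 + 0.05556 = 0.05603

Since W_A = 0.05000 < W_B = 0.05603, Option A (single fast server) has the shorter time in system.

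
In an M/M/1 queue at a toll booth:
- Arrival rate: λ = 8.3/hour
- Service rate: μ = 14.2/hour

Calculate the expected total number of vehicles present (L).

ρ = λ/μ = 8.3/14.2 = 0.5845
For M/M/1: L = λ/(μ-λ)
L = 8.3/(14.2-8.3) = 8.3/5.90
L = 1.4068 vehicles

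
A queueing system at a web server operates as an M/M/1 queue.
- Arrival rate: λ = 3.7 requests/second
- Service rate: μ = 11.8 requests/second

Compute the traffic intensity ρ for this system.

Server utilization: ρ = λ/μ
ρ = 3.7/11.8 = 0.3136
The server is busy 31.36% of the time.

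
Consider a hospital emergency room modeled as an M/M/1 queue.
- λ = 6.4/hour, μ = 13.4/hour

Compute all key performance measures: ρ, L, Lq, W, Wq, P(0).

Step 1: ρ = λ/μ = 6.4/13.4 = 0.4776
Step 2: L = λ/(μ-λ) = 6.4/7.00 = 0.9143
Step 3: Lq = λ²/(μ(μ-λ)) = 40.96/(13.4×7.00) = 0.4367
Step 4: W = 1/(μ-λ) = 1/7.00 = 0.14286
Step 5: Wq = λ/(μ(μ-λ)) = 6.4/(13.4×7.00) = 0.06823
Step 6: P(0) = 1-ρ = 0.5224
Verify: L = λW = 6.4×0.14286 = 0.9143 ✔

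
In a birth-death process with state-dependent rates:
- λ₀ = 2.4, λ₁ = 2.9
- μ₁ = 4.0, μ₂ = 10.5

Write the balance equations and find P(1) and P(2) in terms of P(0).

Balance equations:
State 0: λ₀P₀ = μ₁P₁ → P₁ = (λ₀/μ₁)P₀ = (2.4/4.0)P₀ = 0.6000P₀
State 1: P₂ = (λ₀λ₁)/(μ₁μ₂)P₀ = (2.4×2.9)/(4.0×10.5)P₀ = 0.1657P₀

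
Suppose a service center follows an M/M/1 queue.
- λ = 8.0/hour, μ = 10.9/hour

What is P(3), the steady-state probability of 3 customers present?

ρ = λ/μ = 8.0/10.9 = 0.7339
P(n) = (1-ρ)ρⁿ
P(3) = (1-0.7339) × 0.7339^3
P(3) = 0.2661 × 0.3953
P(3) = 0.1052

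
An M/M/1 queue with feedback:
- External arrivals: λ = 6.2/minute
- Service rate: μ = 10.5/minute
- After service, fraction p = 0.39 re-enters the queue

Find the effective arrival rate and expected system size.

Effective arrival rate: λ_eff = λ/(1-p) = 6.2/(1-0.39) = 6.2/0.61 = 10.1639344
ρ = λ_eff/μ = 10.1639344/10.5 = 0.9679938
L = ρ/(1-ρ) = 0.9679938/(1-0.9679938) = 30.2439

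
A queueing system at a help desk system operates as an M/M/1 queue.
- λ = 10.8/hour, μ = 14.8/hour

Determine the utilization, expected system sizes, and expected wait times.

Step 1: ρ = λ/μ = 10.8/14.8 = 0.7297
Step 2: L = λ/(μ-λ) = 10.8/4.00 = 2.7000
Step 3: Lq = λ²/(μ(μ-λ)) = 116.64/(14.8×4.00) = 1.9703
Step 4: W = 1/(μ-λ) = 1/4.00 = 0.2500
Step 5: Wq = λ/(μ(μ-λ)) = 10.8/(14.8×4.00) = 0.1824
Step 6: P(0) = 1-ρ = 0.2703
Verify: L = λW = 10.8×0.2500 = 2.7000 ✔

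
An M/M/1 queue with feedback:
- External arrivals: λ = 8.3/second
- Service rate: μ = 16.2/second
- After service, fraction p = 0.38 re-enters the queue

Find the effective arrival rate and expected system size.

Effective arrival rate: λ_eff = λ/(1-p) = 8.3/(1-0.38) = 8.3/0.62 = 13.3871
ρ = λ_eff/μ = 13.3871/16.2 = 0.826364
L = ρ/(1-ρ) = 0.826364/(1-0.826364) = 4.7592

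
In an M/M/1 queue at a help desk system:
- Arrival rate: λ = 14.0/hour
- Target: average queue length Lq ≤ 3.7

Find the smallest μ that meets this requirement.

For M/M/1: Lq = λ²/(μ(μ-λ))
Need Lq ≤ 3.7, i.e. μ(μ-λ) ≥ λ²/3.7
μ² - 14.0μ - 196.00/3.7 ≥ 0  →  μ² - 14.0μ - 52.97297 ≥ 0
Quadratic formula (positive root): μ = [λ + √(λ² + 4×52.97297)]/2
Discriminant: 196.00 + 4×52.97297 = 407.8919, √407.8919 = 20.1963
μ ≥ (14.0 + 20.1963)/2 = 17.0982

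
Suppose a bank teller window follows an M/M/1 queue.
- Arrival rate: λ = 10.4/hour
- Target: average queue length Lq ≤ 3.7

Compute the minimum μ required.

For M/M/1: Lq = λ²/(μ(μ-λ))
Need Lq ≤ 3.7, i.e. μ(μ-λ) ≥ λ²/3.7
μ² - 10.4μ - 108.16/3.7 ≥ 0  →  μ² - 10.4μ - 29.23243 ≥ 0
Quadratic formula (positive root): μ = [λ + √(λ² + 4×29.23243)]/2
Discriminant: 108.16 + 4×29.23243 = 225.0897, √225.0897 = 15.0030
μ ≥ (10.4 + 15.0030)/2 = 12.7015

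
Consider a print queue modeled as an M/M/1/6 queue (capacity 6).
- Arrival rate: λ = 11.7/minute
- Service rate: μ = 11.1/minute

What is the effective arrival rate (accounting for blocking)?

ρ = λ/μ = 11.7/11.1 = 1.05405
P₀ = (1-ρ)/(1-ρ^(K+1)) = (1-1.05405)/(1-1.05405^7) = -0.05405/-0.4455 = 0.1213
P_K = P₀×ρ^K = 0.1213 × 1.05405^6 = 0.1213 × 1.3714 = 0.1664
λ_eff = λ(1-P_K) = 11.7 × (1 - 0.166374) = 11.7 × 0.833626 = 9.7534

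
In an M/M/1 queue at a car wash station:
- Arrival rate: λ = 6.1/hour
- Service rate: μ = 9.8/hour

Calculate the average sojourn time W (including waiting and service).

First, compute utilization: ρ = λ/μ = 6.1/9.8 = 0.6224
For M/M/1: W = 1/(μ-λ)
W = 1/(9.8-6.1) = 1/3.70
W = 0.2703 hours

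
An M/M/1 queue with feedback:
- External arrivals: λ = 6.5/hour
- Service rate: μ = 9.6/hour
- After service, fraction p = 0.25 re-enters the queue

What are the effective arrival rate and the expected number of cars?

Effective arrival rate: λ_eff = λ/(1-p) = 6.5/(1-0.25) = 6.5/0.75 = 8.66667
ρ = λ_eff/μ = 8.66667/9.6 = 0.902778
L = ρ/(1-ρ) = 0.902778/(1-0.902778) = 9.2857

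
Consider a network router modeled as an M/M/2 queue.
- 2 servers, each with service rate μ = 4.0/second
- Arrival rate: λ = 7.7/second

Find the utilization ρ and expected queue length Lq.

Traffic intensity: ρ = λ/(cμ) = 7.7/(2×4.0) = 0.9625
Since ρ = 0.9625 < 1, system is stable.
Offered load a = λ/μ = cρ = 7.7/4.0 = 1.9250
P₀ = [ Σₙ₌₀^1 aⁿ/n! + a^2/(2!(1-ρ)) ]⁻¹
Σ = a^0/0! + a^1/1! = 1.0000 + 1.9250 = 2.9250
a^2/(2!(1-ρ)) = 3.705625/(2 × 0.03750000) = 49.4083
P₀ = 1/(2.9250 + 49.4083) = 0.01911
Lq = P₀·a^2·ρ / (2!(1-ρ)²) = 0.01910828 × 3.705625 × 0.9625000 / (2 × 0.001406250) = 24.2321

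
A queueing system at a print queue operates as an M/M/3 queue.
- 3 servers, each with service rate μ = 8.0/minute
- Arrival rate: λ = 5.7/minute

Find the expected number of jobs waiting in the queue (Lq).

Traffic intensity: ρ = λ/(cμ) = 5.7/(3×8.0) = 0.2375
Since ρ = 0.2375 < 1, system is stable.
Offered load a = λ/μ = cρ = 5.7/8.0 = 0.7125
P₀ = [ Σₙ₌₀^2 aⁿ/n! + a^3/(3!(1-ρ)) ]⁻¹
Σ = a^0/0! + a^1/1! + a^2/2! = 1.0000 + 0.7125 + 0.2538 = 1.9663
a^3/(3!(1-ρ)) = 0.3617/(6 × 0.7625) = 0.07906
P₀ = 1/(1.9663 + 0.07906) = 0.4889
Lq = P₀·a^3·ρ / (3!(1-ρ)²) = 0.4889 × 0.3617 × 0.2375 / (6 × 0.5814) = 0.01204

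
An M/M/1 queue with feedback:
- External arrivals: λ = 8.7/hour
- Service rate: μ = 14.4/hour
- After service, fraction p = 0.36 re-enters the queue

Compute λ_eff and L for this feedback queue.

Effective arrival rate: λ_eff = λ/(1-p) = 8.7/(1-0.36) = 8.7/0.64 = 13.59375
ρ = λ_eff/μ = 13.59375/14.4 = 0.9440104
L = ρ/(1-ρ) = 0.9440104/(1-0.9440104) = 16.8605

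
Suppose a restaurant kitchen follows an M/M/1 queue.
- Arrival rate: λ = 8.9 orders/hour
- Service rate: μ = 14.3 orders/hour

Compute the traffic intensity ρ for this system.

Server utilization: ρ = λ/μ
ρ = 8.9/14.3 = 0.6224
The server is busy 62.24% of the time.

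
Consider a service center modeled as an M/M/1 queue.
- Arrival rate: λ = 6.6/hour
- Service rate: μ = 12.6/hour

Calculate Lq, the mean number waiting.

ρ = λ/μ = 6.6/12.6 = 0.5238
For M/M/1: Lq = λ²/(μ(μ-λ))
Lq = 43.56/(12.6 × 6.00)
Lq = 0.5762 customers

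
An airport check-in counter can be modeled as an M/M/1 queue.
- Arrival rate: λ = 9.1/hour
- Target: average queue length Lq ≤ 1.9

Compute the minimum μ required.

For M/M/1: Lq = λ²/(μ(μ-λ))
Need Lq ≤ 1.9, i.e. μ(μ-λ) ≥ λ²/1.9
μ² - 9.1μ - 82.81/1.9 ≥ 0  →  μ² - 9.1μ - 43.5842 ≥ 0
Quadratic formula (positive root): μ = [λ + √(λ² + 4×43.5842)]/2
Discriminant: 82.81 + 4×43.5842 = 257.1468, √257.1468 = 16.0358
μ ≥ (9.1 + 16.0358)/2 = 12.5679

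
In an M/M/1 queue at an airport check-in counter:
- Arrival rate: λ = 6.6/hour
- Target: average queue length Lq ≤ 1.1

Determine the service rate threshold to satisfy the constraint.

For M/M/1: Lq = λ²/(μ(μ-λ))
Need Lq ≤ 1.1, i.e. μ(μ-λ) ≥ λ²/1.1
μ² - 6.6μ - 43.56/1.1 ≥ 0  →  μ² - 6.6μ - 39.6000 ≥ 0
Quadratic formula (positive root): μ = [λ + √(λ² + 4×39.6000)]/2
Discriminant: 43.56 + 4×39.6000 = 201.9600, √201.9600 = 14.2113
μ ≥ (6.6 + 14.2113)/2 = 10.4056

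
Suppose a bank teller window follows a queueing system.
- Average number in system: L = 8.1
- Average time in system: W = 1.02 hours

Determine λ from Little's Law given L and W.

Little's Law: L = λW, so λ = L/W
λ = 8.1/1.02 = 7.9412 transactions/hour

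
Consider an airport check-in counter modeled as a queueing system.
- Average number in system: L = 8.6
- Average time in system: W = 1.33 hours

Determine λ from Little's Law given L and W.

Little's Law: L = λW, so λ = L/W
λ = 8.6/1.33 = 6.4662 passengers/hour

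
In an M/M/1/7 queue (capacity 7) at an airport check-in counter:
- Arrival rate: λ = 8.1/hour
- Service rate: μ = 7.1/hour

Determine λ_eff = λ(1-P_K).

ρ = λ/μ = 8.1/7.1 = 1.14085
P₀ = (1-ρ)/(1-ρ^(K+1)) = (1-1.14085)/(1-1.14085^8) = -0.14085/-1.8696 = 0.07534
P_K = P₀×ρ^K = 0.07534 × 1.14085^7 = 0.07534 × 2.5154 = 0.1895
λ_eff = λ(1-P_K) = 8.1 × (1 - 0.18949) = 8.1 × 0.81051 = 6.5651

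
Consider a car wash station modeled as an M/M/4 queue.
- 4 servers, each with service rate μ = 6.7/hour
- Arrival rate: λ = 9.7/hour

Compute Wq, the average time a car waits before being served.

Traffic intensity: ρ = λ/(cμ) = 9.7/(4×6.7) = 0.3619
Since ρ = 0.3619 < 1, system is stable.
Offered load a = λ/μ = cρ = 9.7/6.7 = 1.4478
P₀ = [ Σₙ₌₀^3 aⁿ/n! + a^4/(4!(1-ρ)) ]⁻¹
Σ = a^0/0! + a^1/1! + a^2/2! + a^3/3! = 1.0000 + 1.4478 + 1.0480 + 0.50575 = 4.0015
a^4/(4!(1-ρ)) = 4.3933/(24 × 0.6381) = 0.2869
P₀ = 1/(4.0015 + 0.2869) = 0.2332
Lq = P₀·a^4·ρ / (4!(1-ρ)²) = 0.2332 × 4.3933 × 0.3619 / (24 × 0.4071) = 0.03795
Wq = Lq/λ = 0.03795/9.7 = 0.003912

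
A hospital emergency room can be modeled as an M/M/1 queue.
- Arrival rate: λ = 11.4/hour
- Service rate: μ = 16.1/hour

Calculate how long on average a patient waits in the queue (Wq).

First, compute utilization: ρ = λ/μ = 11.4/16.1 = 0.7081
For M/M/1: Wq = λ/(μ(μ-λ))
Wq = 11.4/(16.1 × (16.1-11.4))
Wq = 11.4/(16.1 × 4.70)
Wq = 0.1507 hours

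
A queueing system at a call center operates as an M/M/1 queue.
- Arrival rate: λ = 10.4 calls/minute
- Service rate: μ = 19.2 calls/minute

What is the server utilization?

Server utilization: ρ = λ/μ
ρ = 10.4/19.2 = 0.5417
The server is busy 54.17% of the time.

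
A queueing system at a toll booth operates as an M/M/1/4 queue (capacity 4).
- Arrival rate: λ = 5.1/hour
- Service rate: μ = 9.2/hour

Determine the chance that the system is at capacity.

ρ = λ/μ = 5.1/9.2 = 0.55435
P₀ = (1-ρ)/(1-ρ^(K+1)) = (1-0.55435)/(1-0.55435^5) = 0.44565/0.94765 = 0.4703
P_K = P₀×ρ^K = 0.47027 × 0.55435^4 = 0.47027 × 0.094436 = 0.04441
Blocking probability = 4.44%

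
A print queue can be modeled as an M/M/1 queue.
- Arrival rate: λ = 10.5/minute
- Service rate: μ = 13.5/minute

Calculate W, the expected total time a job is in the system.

First, compute utilization: ρ = λ/μ = 10.5/13.5 = 0.7778
For M/M/1: W = 1/(μ-λ)
W = 1/(13.5-10.5) = 1/3.00
W = 0.3333 minutes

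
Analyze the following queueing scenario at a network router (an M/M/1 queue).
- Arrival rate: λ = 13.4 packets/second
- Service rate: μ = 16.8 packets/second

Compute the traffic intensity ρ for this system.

Server utilization: ρ = λ/μ
ρ = 13.4/16.8 = 0.7976
The server is busy 79.76% of the time.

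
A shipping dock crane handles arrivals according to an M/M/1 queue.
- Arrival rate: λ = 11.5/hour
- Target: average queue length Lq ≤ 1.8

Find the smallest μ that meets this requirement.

For M/M/1: Lq = λ²/(μ(μ-λ))
Need Lq ≤ 1.8, i.e. μ(μ-λ) ≥ λ²/1.8
μ² - 11.5μ - 132.25/1.8 ≥ 0  →  μ² - 11.5μ - 73.47222 ≥ 0
Quadratic formula (positive root): μ = [λ + √(λ² + 4×73.47222)]/2
Discriminant: 132.25 + 4×73.47222 = 426.1389, √426.1389 = 20.6431
μ ≥ (11.5 + 20.6431)/2 = 16.0716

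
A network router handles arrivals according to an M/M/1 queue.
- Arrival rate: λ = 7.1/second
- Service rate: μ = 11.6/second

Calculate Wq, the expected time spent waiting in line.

First, compute utilization: ρ = λ/μ = 7.1/11.6 = 0.6121
For M/M/1: Wq = λ/(μ(μ-λ))
Wq = 7.1/(11.6 × (11.6-7.1))
Wq = 7.1/(11.6 × 4.50)
Wq = 0.1360 seconds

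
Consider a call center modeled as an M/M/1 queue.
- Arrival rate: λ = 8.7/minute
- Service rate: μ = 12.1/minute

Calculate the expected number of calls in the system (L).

ρ = λ/μ = 8.7/12.1 = 0.7190
For M/M/1: L = λ/(μ-λ)
L = 8.7/(12.1-8.7) = 8.7/3.40
L = 2.5588 calls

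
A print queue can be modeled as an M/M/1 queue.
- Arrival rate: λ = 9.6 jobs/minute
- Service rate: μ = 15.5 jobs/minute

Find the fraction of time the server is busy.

Server utilization: ρ = λ/μ
ρ = 9.6/15.5 = 0.6194
The server is busy 61.94% of the time.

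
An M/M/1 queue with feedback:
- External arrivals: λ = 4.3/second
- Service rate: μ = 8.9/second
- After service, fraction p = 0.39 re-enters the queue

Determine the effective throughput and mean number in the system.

Effective arrival rate: λ_eff = λ/(1-p) = 4.3/(1-0.39) = 4.3/0.61 = 7.04918
ρ = λ_eff/μ = 7.04918/8.9 = 0.792043
L = ρ/(1-ρ) = 0.792043/(1-0.792043) = 3.8087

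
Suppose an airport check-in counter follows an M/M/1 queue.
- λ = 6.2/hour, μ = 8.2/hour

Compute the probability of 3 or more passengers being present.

ρ = λ/μ = 6.2/8.2 = 0.756098
P(N ≥ n) = ρⁿ
P(N ≥ 3) = 0.756098^3
P(N ≥ 3) = 0.4322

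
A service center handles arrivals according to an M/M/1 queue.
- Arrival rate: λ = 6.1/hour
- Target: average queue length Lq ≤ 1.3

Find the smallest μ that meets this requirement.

For M/M/1: Lq = λ²/(μ(μ-λ))
Need Lq ≤ 1.3, i.e. μ(μ-λ) ≥ λ²/1.3
μ² - 6.1μ - 37.21/1.3 ≥ 0  →  μ² - 6.1μ - 28.62308 ≥ 0
Quadratic formula (positive root): μ = [λ + √(λ² + 4×28.62308)]/2
Discriminant: 37.21 + 4×28.62308 = 151.7023, √151.7023 = 12.31675
μ ≥ (6.1 + 12.31675)/2 = 9.2084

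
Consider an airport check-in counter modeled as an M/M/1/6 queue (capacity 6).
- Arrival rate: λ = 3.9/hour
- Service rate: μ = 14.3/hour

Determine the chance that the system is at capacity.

ρ = λ/μ = 3.9/14.3 = 0.27273
P₀ = (1-ρ)/(1-ρ^(K+1)) = (1-0.27273)/(1-0.27273^7) = 0.7273/0.9999 = 0.7274
P_K = P₀×ρ^K = 0.7274 × 0.27273^6 = 0.7274 × 0.0004115 = 0.0002993
Blocking probability = 0.02993%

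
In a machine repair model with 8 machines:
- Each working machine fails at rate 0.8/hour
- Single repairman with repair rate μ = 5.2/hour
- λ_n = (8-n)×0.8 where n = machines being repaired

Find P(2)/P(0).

P(2)/P(0) = ∏_{i=0}^{2-1} λ_i/μ_{i+1}
= (8-0)×0.8/5.2 × (8-1)×0.8/5.2
= 1.3254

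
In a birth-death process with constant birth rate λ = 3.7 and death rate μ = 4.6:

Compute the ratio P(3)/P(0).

For constant rates: P(n)/P(0) = (λ/μ)^n
P(3)/P(0) = (3.7/4.6)^3 = 0.80435^3 = 0.5204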